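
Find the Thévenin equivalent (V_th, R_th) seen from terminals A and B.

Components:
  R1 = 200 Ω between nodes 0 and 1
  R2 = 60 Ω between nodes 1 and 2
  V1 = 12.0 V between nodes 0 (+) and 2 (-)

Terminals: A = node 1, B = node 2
Step 1 — V_th is the open-circuit voltage V_A - V_B (nothing connected across the terminals).
Nodal analysis, taking node 2 as the 0 V reference.
Source V1 fixes V_0 = 12 V.
KCL at each unknown node (sum of currents leaving = 0; resistances in Ω):
  Node 1: (V_1 - 12)/200 + (V_1 - 0)/60 = 0
Collecting terms: 0.02167 × V_1 = 0.06  =>  V_1 = 2.769 V
V_th = V_1 - V_2 = 2.769 - 0 = 2.769 V
Step 2 — R_th: zero the source — replace V1 by a short circuit (node 2 merges into node 0) — and find the resistance seen between A (node 1) and B (node 0).
Reduce the network between node 1 (A) and node 0 (B) by series/parallel combination:
  Rp1 = R1 ‖ R2 (parallel, both between nodes 0 and 1) = 1/(1/200 + 1/60) = 46.15 Ω
R_th = 46.15 Ω

Final answer: V_th = 2.769 V, R_th = 46.15 Ω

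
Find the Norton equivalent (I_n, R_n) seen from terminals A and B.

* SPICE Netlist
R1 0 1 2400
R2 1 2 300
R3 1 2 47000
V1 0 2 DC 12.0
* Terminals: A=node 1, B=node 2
Find the Thévenin equivalent first; then I_n = V_th/R_th and R_n = R_th.
Step 1 — V_th is the open-circuit voltage V_A - V_B (nothing connected across the terminals).
Nodal analysis, taking node 2 as the 0 V reference.
Source V1 fixes V_0 = 12 V.
KCL at each unknown node (sum of currents leaving = 0; resistances in Ω):
  Node 1: (V_1 - 12)/2400 + (V_1 - 0)/300 + (V_1 - 0)/47000 = 0
Collecting terms: 0.003771 × V_1 = 0.005  =>  V_1 = 1.326 V
V_th = V_1 - V_2 = 1.326 - 0 = 1.326 V
Step 2 — R_th: zero the source — replace V1 by a short circuit (node 2 merges into node 0) — and find the resistance seen between A (node 1) and B (node 0).
Reduce the network between node 1 (A) and node 0 (B) by series/parallel combination:
  Rp1 = R1 ‖ R2 ‖ R3 (parallel, all between nodes 0 and 1) = 1/(1/2400 + 1/300 + 1/47000) = 265.2 Ω
R_th = 265.2 Ω
I_n = V_th/R_th = 1.326/265.2 = 0.005 A, and R_n = R_th = 265.2 Ω

Final answer: I_n = 0.005 A, R_n = 265.2 Ω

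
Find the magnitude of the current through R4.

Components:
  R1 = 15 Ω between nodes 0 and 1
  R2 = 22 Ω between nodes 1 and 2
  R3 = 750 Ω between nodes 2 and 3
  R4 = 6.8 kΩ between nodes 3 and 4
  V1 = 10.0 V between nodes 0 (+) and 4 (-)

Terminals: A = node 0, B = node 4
Nodal analysis, taking node 4 as the 0 V reference.
Source V1 fixes V_0 = 10 V.
KCL at each unknown node (sum of currents leaving = 0; resistances in Ω):
  Node 1: (V_1 - 10)/15 + (V_1 - V_2)/22 = 0
  Node 2: (V_2 - V_1)/22 + (V_2 - V_3)/750 = 0
  Node 3: (V_3 - V_2)/750 + (V_3 - 0)/6800 = 0
Collecting terms (coefficients in siemens):
  0.1121·V_1 - 0.04545·V_2 = 0.6667
  0.04679·V_2 - 0.04545·V_1 - 0.001333·V_3 = 0
  0.00148·V_3 - 0.001333·V_2 = 0
Solving these 3 simultaneous equations (Gaussian elimination) gives:
  V_1 = 9.98 V, V_2 = 9.951 V, V_3 = 8.963 V
I_R4 = (V_3 - V_4)/R4 = (8.963 - 0)/6800 = 0.001318 A
|I_R4| = 0.001318 A

Final answer: |I_R4| = 0.001318 A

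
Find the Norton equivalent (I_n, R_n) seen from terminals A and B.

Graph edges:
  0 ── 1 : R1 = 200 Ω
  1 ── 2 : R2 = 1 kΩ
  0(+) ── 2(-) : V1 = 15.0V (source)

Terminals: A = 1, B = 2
Find the Thévenin equivalent first; then I_n = V_th/R_th and R_n = R_th.
Step 1 — V_th is the open-circuit voltage V_A - V_B (nothing connected across the terminals).
Nodal analysis, taking node 2 as the 0 V reference.
Source V1 fixes V_0 = 15 V.
KCL at each unknown node (sum of currents leaving = 0; resistances in Ω):
  Node 1: (V_1 - 15)/200 + (V_1 - 0)/1000 = 0
Collecting terms: 0.006 × V_1 = 0.075  =>  V_1 = 12.5 V
V_th = V_1 - V_2 = 12.5 - 0 = 12.5 V
Step 2 — R_th: zero the source — replace V1 by a short circuit (node 2 merges into node 0) — and find the resistance seen between A (node 1) and B (node 0).
Reduce the network between node 1 (A) and node 0 (B) by series/parallel combination:
  Rp1 = R1 ‖ R2 (parallel, both between nodes 0 and 1) = 1/(1/200 + 1/1000) = 166.7 Ω
R_th = 166.7 Ω
I_n = V_th/R_th = 12.5/166.7 = 0.075 A, and R_n = R_th = 166.7 Ω

Final answer: I_n = 0.075 A, R_n = 166.7 Ω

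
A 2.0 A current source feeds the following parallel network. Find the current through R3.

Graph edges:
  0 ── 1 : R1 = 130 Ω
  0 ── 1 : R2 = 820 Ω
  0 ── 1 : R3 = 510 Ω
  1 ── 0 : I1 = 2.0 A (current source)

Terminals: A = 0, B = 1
All resistors sit directly between nodes 0 and 1, so they are in parallel and share one voltage V; the full source current 2 A splits among them.
1/R_par = 1/130 + 1/820 + 1/510 = 0.01087 S  =>  R_par = 91.97 Ω
V = I × R_par = 2 × 91.97 = 183.9 V
I_R3 = V/R3 = 183.9/510 = 0.3607 A

Final answer: 0.3607 A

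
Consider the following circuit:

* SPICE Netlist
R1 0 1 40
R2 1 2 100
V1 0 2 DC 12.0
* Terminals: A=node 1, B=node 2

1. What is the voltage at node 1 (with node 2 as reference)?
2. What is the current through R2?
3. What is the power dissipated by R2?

Nodal analysis, taking node 2 as the 0 V reference.
Source V1 fixes V_0 = 12 V.
KCL at each unknown node (sum of currents leaving = 0; resistances in Ω):
  Node 1: (V_1 - 12)/40 + (V_1 - 0)/100 = 0
Collecting terms: 0.035 × V_1 = 0.3  =>  V_1 = 8.571 V
Part 1:
  Read off the nodal solution: V_1 = 8.571 V
Part 2:
  I_R2 = (V_1 - V_2)/R2 = (8.571 - 0)/100 = 0.08571 A
  Magnitude: I_R2 = 0.08571 A
Part 3:
  I_R2 = (V_1 - V_2)/R2 = (8.571 - 0)/100 = 0.08571 A
  P_R2 = I_R2² × R2 = (0.08571)² × 100 = 0.7347 W

Final answers:
1. V_1 = 8.571 V
2. I_R2 = 0.08571 A
3. P_R2 = 0.7347 W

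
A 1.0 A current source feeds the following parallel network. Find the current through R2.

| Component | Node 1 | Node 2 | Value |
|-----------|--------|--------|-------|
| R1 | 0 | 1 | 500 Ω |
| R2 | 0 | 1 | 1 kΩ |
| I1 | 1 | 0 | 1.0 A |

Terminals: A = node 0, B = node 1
All resistors sit directly between nodes 0 and 1, so they are in parallel and share one voltage V; the full source current 1 A splits among them.
1/R_par = 1/500 + 1/1000 = 0.003 S  =>  R_par = 333.3 Ω
V = I × R_par = 1 × 333.3 = 333.3 V
I_R2 = V/R2 = 333.3/1000 = 0.3333 A

Final answer: 0.3333 A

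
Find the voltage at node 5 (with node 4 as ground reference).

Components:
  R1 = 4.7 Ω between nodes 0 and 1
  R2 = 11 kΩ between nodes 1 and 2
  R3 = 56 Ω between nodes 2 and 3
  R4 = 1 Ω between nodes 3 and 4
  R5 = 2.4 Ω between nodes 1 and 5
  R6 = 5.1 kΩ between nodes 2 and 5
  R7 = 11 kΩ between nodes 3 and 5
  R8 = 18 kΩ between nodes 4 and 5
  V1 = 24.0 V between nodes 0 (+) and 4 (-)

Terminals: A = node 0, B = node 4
Nodal analysis, taking node 4 as the 0 V reference.
Source V1 fixes V_0 = 24 V.
KCL at each unknown node (sum of currents leaving = 0; resistances in Ω):
  Node 1: (V_1 - 24)/4.7 + (V_1 - V_2)/11000 + (V_1 - V_5)/2.4 = 0
  Node 2: (V_2 - V_1)/11000 + (V_2 - V_3)/56 + (V_2 - V_5)/5100 = 0
  Node 3: (V_3 - V_2)/56 + (V_3 - 0)/1 + (V_3 - V_5)/11000 = 0
  Node 5: (V_5 - V_1)/2.4 + (V_5 - V_2)/5100 + (V_5 - V_3)/11000 + (V_5 - 0)/18000 = 0
Collecting terms (coefficients in siemens):
  0.6295·V_1 - 0.00009091·V_2 - 0.4167·V_5 = 5.106
  0.01814·V_2 - 0.00009091·V_1 - 0.01786·V_3 - 0.0001961·V_5 = 0
  1.018·V_3 - 0.01786·V_2 - 0.00009091·V_5 = 0
  0.417·V_5 - 0.4167·V_1 - 0.0001961·V_2 - 0.00009091·V_3 = 0
Solving these 4 simultaneous equations (Gaussian elimination) gives:
  V_1 = 23.95 V, V_2 = 0.3874 V, V_3 = 0.008934 V, V_5 = 23.93 V
The requested potential is V_5 = 23.93 V.

Final answer: V_5 = 23.93 V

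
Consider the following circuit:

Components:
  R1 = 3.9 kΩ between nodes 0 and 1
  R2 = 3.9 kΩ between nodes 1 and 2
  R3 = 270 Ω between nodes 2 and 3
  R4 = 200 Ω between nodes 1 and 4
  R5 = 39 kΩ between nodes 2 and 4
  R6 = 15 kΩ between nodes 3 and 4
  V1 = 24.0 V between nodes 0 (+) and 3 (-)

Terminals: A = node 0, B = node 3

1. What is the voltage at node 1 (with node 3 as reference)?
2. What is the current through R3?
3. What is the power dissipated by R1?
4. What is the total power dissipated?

Nodal analysis, taking node 3 as the 0 V reference.
Source V1 fixes V_0 = 24 V.
KCL at each unknown node (sum of currents leaving = 0; resistances in Ω):
  Node 1: (V_1 - 24)/3900 + (V_1 - V_2)/3900 + (V_1 - V_4)/200 = 0
  Node 2: (V_2 - V_1)/3900 + (V_2 - 0)/270 + (V_2 - V_4)/39000 = 0
  Node 4: (V_4 - V_1)/200 + (V_4 - V_2)/39000 + (V_4 - 0)/15000 = 0
Collecting terms (coefficients in siemens):
  0.005513·V_1 - 0.0002564·V_2 - 0.005·V_4 = 0.006154
  0.003986·V_2 - 0.0002564·V_1 - 0.00002564·V_4 = 0
  0.005092·V_4 - 0.005·V_1 - 0.00002564·V_2 = 0
Solving these 3 simultaneous equations (Gaussian elimination) gives:
  V_1 = 10.55 V, V_2 = 0.745 V, V_4 = 10.36 V
Part 1:
  Read off the nodal solution: V_1 = 10.55 V
Part 2:
  I_R3 = (V_2 - V_3)/R3 = (0.745 - 0)/270 = 0.002759 A
  Magnitude: I_R3 = 0.002759 A
Part 3:
  I_R1 = (V_0 - V_1)/R1 = (24 - 10.55)/3900 = 0.00345 A
  P_R1 = I_R1² × R1 = (0.00345)² × 3900 = 0.04642 W
Part 4:
  Power in each resistor, P = (ΔV)²/R:
    P_R1 = (24 - 10.55)²/3900 = 0.04642 W
    P_R2 = (10.55 - 0.745)²/3900 = 0.02463 W
    P_R3 = (0.745 - 0)²/270 = 0.002056 W
    P_R4 = (10.55 - 10.36)²/200 = 0.0001756 W
    P_R5 = (0.745 - 10.36)²/39000 = 0.002369 W
    P_R6 = (0 - 10.36)²/15000 = 0.007152 W
  P_total = P_R1 + P_R2 + P_R3 + P_R4 + P_R5 + P_R6 = 0.0828 W

Final answers:
1. V_1 = 10.55 V
2. I_R3 = 0.002759 A
3. P_R1 = 0.04642 W
4. P_total = 0.0828 W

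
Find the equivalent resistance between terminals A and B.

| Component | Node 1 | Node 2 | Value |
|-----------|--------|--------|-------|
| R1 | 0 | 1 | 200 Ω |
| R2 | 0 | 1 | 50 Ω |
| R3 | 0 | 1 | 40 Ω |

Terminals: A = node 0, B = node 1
Reduce the network between node 0 (A) and node 1 (B) by series/parallel combination:
  Rp1 = R1 ‖ R2 ‖ R3 (parallel, all between nodes 0 and 1) = 1/(1/200 + 1/50 + 1/40) = 20 Ω
R_eq = 20 Ω

Final answer: 20 Ω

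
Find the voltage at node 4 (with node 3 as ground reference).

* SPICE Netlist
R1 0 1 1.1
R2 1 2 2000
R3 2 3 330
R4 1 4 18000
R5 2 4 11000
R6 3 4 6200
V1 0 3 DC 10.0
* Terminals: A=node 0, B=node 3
Nodal analysis, taking node 3 as the 0 V reference.
Source V1 fixes V_0 = 10 V.
KCL at each unknown node (sum of currents leaving = 0; resistances in Ω):
  Node 1: (V_1 - 10)/1.1 + (V_1 - V_2)/2000 + (V_1 - V_4)/18000 = 0
  Node 2: (V_2 - V_1)/2000 + (V_2 - 0)/330 + (V_2 - V_4)/11000 = 0
  Node 4: (V_4 - V_1)/18000 + (V_4 - V_2)/11000 + (V_4 - 0)/6200 = 0
Collecting terms (coefficients in siemens):
  0.9096·V_1 - 0.0005·V_2 - 0.00005556·V_4 = 9.091
  0.003621·V_2 - 0.0005·V_1 - 0.00009091·V_4 = 0
  0.0003078·V_4 - 0.00005556·V_1 - 0.00009091·V_2 = 0
Solving these 3 simultaneous equations (Gaussian elimination) gives:
  V_1 = 9.995 V, V_2 = 1.436 V, V_4 = 2.228 V
The requested potential is V_4 = 2.228 V.

Final answer: V_4 = 2.228 V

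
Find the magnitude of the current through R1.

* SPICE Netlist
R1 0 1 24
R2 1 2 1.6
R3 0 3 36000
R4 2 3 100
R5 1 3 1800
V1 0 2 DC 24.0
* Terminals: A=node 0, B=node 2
Nodal analysis, taking node 2 as the 0 V reference.
Source V1 fixes V_0 = 24 V.
KCL at each unknown node (sum of currents leaving = 0; resistances in Ω):
  Node 1: (V_1 - 24)/24 + (V_1 - 0)/1.6 + (V_1 - V_3)/1800 = 0
  Node 3: (V_3 - 24)/36000 + (V_3 - 0)/100 + (V_3 - V_1)/1800 = 0
Collecting terms (coefficients in siemens):
  0.6672·V_1 - 0.0005556·V_3 = 1
  0.01058·V_3 - 0.0005556·V_1 = 0.0006667
Determinant D = (0.6672)(0.01058) - (-0.0005556)(-0.0005556) = 0.007061
V_1 = [(1)(0.01058) - (-0.0005556)(0.0006667)]/D = 1.499 V
V_3 = [(0.6672)(0.0006667) - (1)(-0.0005556)]/D = 0.1417 V
I_R1 = (V_0 - V_1)/R1 = (24 - 1.499)/24 = 0.9375 A
|I_R1| = 0.9375 A

Final answer: |I_R1| = 0.9375 A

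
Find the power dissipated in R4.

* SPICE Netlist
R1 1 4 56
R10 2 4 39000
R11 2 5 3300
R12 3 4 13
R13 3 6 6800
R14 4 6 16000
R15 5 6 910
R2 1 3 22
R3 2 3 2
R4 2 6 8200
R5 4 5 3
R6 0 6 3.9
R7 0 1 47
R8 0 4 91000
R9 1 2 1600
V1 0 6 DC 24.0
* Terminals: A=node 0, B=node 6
Nodal analysis, taking node 6 as the 0 V reference.
Source V1 fixes V_0 = 24 V.
KCL at each unknown node (sum of currents leaving = 0; resistances in Ω):
  Node 1: (V_1 - V_4)/56 + (V_1 - V_3)/22 + (V_1 - 24)/47 + (V_1 - V_2)/1600 = 0
  Node 2: (V_2 - V_3)/2 + (V_2 - 0)/8200 + (V_2 - V_1)/1600 + (V_2 - V_4)/39000 + (V_2 - V_5)/3300 = 0
  Node 3: (V_3 - V_1)/22 + (V_3 - V_2)/2 + (V_3 - V_4)/13 + (V_3 - 0)/6800 = 0
  Node 4: (V_4 - V_1)/56 + (V_4 - V_5)/3 + (V_4 - 24)/91000 + (V_4 - V_2)/39000 + (V_4 - V_3)/13 + (V_4 - 0)/16000 = 0
  Node 5: (V_5 - V_4)/3 + (V_5 - V_2)/3300 + (V_5 - 0)/910 = 0
Collecting terms (coefficients in siemens):
  0.08521·V_1 - 0.000625·V_2 - 0.04545·V_3 - 0.01786·V_4 = 0.5106
  0.5011·V_2 - 0.000625·V_1 - 0.5·V_3 - 0.00002564·V_4 - 0.000303·V_5 = 0
  0.6225·V_3 - 0.04545·V_1 - 0.5·V_2 - 0.07692·V_4 = 0
  0.4282·V_4 - 0.01786·V_1 - 0.00002564·V_2 - 0.07692·V_3 - 0.3333·V_5 = 0.0002637
  0.3347·V_5 - 0.000303·V_2 - 0.3333·V_4 = 0
Solving these 5 simultaneous equations (Gaussian elimination) gives:
  V_1 = 22.53 V, V_2 = 22.09 V, V_3 = 22.09 V, V_4 = 21.91 V
  V_5 = 21.84 V
I_R4 = (V_2 - V_6)/R4 = (22.09 - 0)/8200 = 0.002694 A
P_R4 = I_R4² × R4 = (0.002694)² × 8200 = 0.05949 W

Final answer: 0.05949 W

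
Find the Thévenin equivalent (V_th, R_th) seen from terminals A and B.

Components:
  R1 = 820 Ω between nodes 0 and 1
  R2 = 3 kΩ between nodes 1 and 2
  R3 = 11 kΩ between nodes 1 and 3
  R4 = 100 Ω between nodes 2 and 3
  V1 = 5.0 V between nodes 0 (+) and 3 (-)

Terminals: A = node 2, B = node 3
Step 1 — V_th is the open-circuit voltage V_A - V_B (nothing connected across the terminals).
Nodal analysis, taking node 3 as the 0 V reference.
Source V1 fixes V_0 = 5 V.
KCL at each unknown node (sum of currents leaving = 0; resistances in Ω):
  Node 1: (V_1 - 5)/820 + (V_1 - V_2)/3000 + (V_1 - 0)/11000 = 0
  Node 2: (V_2 - V_1)/3000 + (V_2 - 0)/100 = 0
Collecting terms (coefficients in siemens):
  0.001644·V_1 - 0.0003333·V_2 = 0.006098
  0.01033·V_2 - 0.0003333·V_1 = 0
Determinant D = (0.001644)(0.01033) - (-0.0003333)(-0.0003333) = 0.00001687
V_1 = [(0.006098)(0.01033) - (-0.0003333)(0)]/D = 3.734 V
V_2 = [(0.001644)(0) - (0.006098)(-0.0003333)]/D = 0.1205 V
V_th = V_2 - V_3 = 0.1205 - 0 = 0.1205 V
Step 2 — R_th: zero the source — replace V1 by a short circuit (node 3 merges into node 0) — and find the resistance seen between A (node 2) and B (node 0).
Reduce the network between node 2 (A) and node 0 (B) by series/parallel combination:
  Rp1 = R1 ‖ R3 (parallel, both between nodes 0 and 1) = 1/(1/820 + 1/11000) = 763.1 Ω
  Rs1 = R2 + Rp1 (series, joined only at node 1) = 3000 + 763.1 = 3763 Ω
  Rp2 = R4 ‖ Rs1 (parallel, both between nodes 0 and 2) = 1/(1/100 + 1/3763) = 97.41 Ω
R_th = 97.41 Ω

Final answer: V_th = 0.1205 V, R_th = 97.41 Ω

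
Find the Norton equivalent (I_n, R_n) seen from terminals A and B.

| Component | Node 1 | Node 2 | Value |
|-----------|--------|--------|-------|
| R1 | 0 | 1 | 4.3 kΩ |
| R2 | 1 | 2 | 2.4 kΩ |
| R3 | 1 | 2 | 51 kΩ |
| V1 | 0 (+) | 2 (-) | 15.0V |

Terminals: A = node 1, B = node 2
Find the Thévenin equivalent first; then I_n = V_th/R_th and R_n = R_th.
Step 1 — V_th is the open-circuit voltage V_A - V_B (nothing connected across the terminals).
Nodal analysis, taking node 2 as the 0 V reference.
Source V1 fixes V_0 = 15 V.
KCL at each unknown node (sum of currents leaving = 0; resistances in Ω):
  Node 1: (V_1 - 15)/4300 + (V_1 - 0)/2400 + (V_1 - 0)/51000 = 0
Collecting terms: 0.0006688 × V_1 = 0.003488  =>  V_1 = 5.216 V
V_th = V_1 - V_2 = 5.216 - 0 = 5.216 V
Step 2 — R_th: zero the source — replace V1 by a short circuit (node 2 merges into node 0) — and find the resistance seen between A (node 1) and B (node 0).
Reduce the network between node 1 (A) and node 0 (B) by series/parallel combination:
  Rp1 = R1 ‖ R2 ‖ R3 (parallel, all between nodes 0 and 1) = 1/(1/4300 + 1/2400 + 1/51000) = 1495 Ω
R_th = 1.495 kΩ
I_n = V_th/R_th = 5.216/1495 = 0.003488 A, and R_n = R_th = 1.495 kΩ

Final answer: I_n = 0.003488 A, R_n = 1.495 kΩ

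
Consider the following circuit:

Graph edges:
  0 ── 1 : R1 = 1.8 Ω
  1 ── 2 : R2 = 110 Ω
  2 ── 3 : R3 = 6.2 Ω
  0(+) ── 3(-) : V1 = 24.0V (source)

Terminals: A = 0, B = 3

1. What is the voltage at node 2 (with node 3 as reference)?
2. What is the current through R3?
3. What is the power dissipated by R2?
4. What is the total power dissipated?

Nodal analysis, taking node 3 as the 0 V reference.
Source V1 fixes V_0 = 24 V.
KCL at each unknown node (sum of currents leaving = 0; resistances in Ω):
  Node 1: (V_1 - 24)/1.8 + (V_1 - V_2)/110 = 0
  Node 2: (V_2 - V_1)/110 + (V_2 - 0)/6.2 = 0
Collecting terms (coefficients in siemens):
  0.5646·V_1 - 0.009091·V_2 = 13.33
  0.1704·V_2 - 0.009091·V_1 = 0
Determinant D = (0.5646)(0.1704) - (-0.009091)(-0.009091) = 0.09612
V_1 = [(13.33)(0.1704) - (-0.009091)(0)]/D = 23.63 V
V_2 = [(0.5646)(0) - (13.33)(-0.009091)]/D = 1.261 V
Part 1:
  Read off the nodal solution: V_2 = 1.261 V
Part 2:
  I_R3 = (V_2 - V_3)/R3 = (1.261 - 0)/6.2 = 0.2034 A
  Magnitude: I_R3 = 0.2034 A
Part 3:
  I_R2 = (V_1 - V_2)/R2 = (23.63 - 1.261)/110 = 0.2034 A
  P_R2 = I_R2² × R2 = (0.2034)² × 110 = 4.55 W
Part 4:
  Power in each resistor, P = (ΔV)²/R:
    P_R1 = (24 - 23.63)²/1.8 = 0.07446 W
    P_R2 = (23.63 - 1.261)²/110 = 4.55 W
    P_R3 = (1.261 - 0)²/6.2 = 0.2565 W
  P_total = P_R1 + P_R2 + P_R3 = 4.881 W

Final answers:
1. V_2 = 1.261 V
2. I_R3 = 0.2034 A
3. P_R2 = 4.55 W
4. P_total = 4.881 W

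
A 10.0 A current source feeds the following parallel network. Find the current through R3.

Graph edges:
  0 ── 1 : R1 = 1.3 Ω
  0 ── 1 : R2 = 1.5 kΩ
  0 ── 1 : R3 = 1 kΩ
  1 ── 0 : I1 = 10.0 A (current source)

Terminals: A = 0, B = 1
All resistors sit directly between nodes 0 and 1, so they are in parallel and share one voltage V; the full source current 10 A splits among them.
1/R_par = 1/1.3 + 1/1500 + 1/1000 = 0.7709 S  =>  R_par = 1.297 Ω
V = I × R_par = 10 × 1.297 = 12.97 V
I_R3 = V/R3 = 12.97/1000 = 0.01297 A

Final answer: 0.01297 A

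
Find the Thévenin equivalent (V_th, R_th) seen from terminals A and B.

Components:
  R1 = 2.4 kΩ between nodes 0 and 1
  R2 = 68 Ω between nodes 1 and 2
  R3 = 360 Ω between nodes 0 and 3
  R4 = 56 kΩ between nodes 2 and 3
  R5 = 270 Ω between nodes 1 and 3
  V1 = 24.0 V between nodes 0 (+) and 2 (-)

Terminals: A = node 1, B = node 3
Step 1 — V_th is the open-circuit voltage V_A - V_B (nothing connected across the terminals).
Nodal analysis, taking node 2 as the 0 V reference.
Source V1 fixes V_0 = 24 V.
KCL at each unknown node (sum of currents leaving = 0; resistances in Ω):
  Node 1: (V_1 - 24)/2400 + (V_1 - 0)/68 + (V_1 - V_3)/270 = 0
  Node 3: (V_3 - 24)/360 + (V_3 - 0)/56000 + (V_3 - V_1)/270 = 0
Collecting terms (coefficients in siemens):
  0.01883·V_1 - 0.003704·V_3 = 0.01
  0.006499·V_3 - 0.003704·V_1 = 0.06667
Determinant D = (0.01883)(0.006499) - (-0.003704)(-0.003704) = 0.0001086
V_1 = [(0.01)(0.006499) - (-0.003704)(0.06667)]/D = 2.871 V
V_3 = [(0.01883)(0.06667) - (0.01)(-0.003704)]/D = 11.89 V
V_th = V_1 - V_3 = 2.871 - 11.89 = -9.023 V
Step 2 — R_th: zero the source — replace V1 by a short circuit (node 2 merges into node 0) — and find the resistance seen between A (node 1) and B (node 3).
Reduce the network between node 1 (A) and node 3 (B) by series/parallel combination:
  Rp1 = R1 ‖ R2 (parallel, both between nodes 0 and 1) = 1/(1/2400 + 1/68) = 66.13 Ω
  Rp2 = R3 ‖ R4 (parallel, both between nodes 0 and 3) = 1/(1/360 + 1/56000) = 357.7 Ω
  Rs1 = Rp1 + Rp2 (series, joined only at node 0) = 66.13 + 357.7 = 423.8 Ω
  Rp3 = R5 ‖ Rs1 (parallel, both between nodes 1 and 3) = 1/(1/270 + 1/423.8) = 164.9 Ω
R_th = 164.9 Ω

Final answer: V_th = -9.023 V, R_th = 164.9 Ω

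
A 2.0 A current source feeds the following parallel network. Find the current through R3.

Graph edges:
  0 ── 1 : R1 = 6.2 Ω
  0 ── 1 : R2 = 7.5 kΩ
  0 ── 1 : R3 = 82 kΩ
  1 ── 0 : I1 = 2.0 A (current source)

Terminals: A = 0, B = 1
All resistors sit directly between nodes 0 and 1, so they are in parallel and share one voltage V; the full source current 2 A splits among them.
1/R_par = 1/6.2 + 1/7500 + 1/82000 = 0.1614 S  =>  R_par = 6.194 Ω
V = I × R_par = 2 × 6.194 = 12.39 V
I_R3 = V/R3 = 12.39/82000 = 0.0001511 A

Final answer: 0.0001511 A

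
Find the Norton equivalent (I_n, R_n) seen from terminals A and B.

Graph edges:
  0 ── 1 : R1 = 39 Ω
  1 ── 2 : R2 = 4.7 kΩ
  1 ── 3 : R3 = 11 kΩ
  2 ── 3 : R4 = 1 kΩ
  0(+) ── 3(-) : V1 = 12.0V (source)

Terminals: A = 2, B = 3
Find the Thévenin equivalent first; then I_n = V_th/R_th and R_n = R_th.
Step 1 — V_th is the open-circuit voltage V_A - V_B (nothing connected across the terminals).
Nodal analysis, taking node 3 as the 0 V reference.
Source V1 fixes V_0 = 12 V.
KCL at each unknown node (sum of currents leaving = 0; resistances in Ω):
  Node 1: (V_1 - 12)/39 + (V_1 - V_2)/4700 + (V_1 - 0)/11000 = 0
  Node 2: (V_2 - V_1)/4700 + (V_2 - 0)/1000 = 0
Collecting terms (coefficients in siemens):
  0.02594·V_1 - 0.0002128·V_2 = 0.3077
  0.001213·V_2 - 0.0002128·V_1 = 0
Determinant D = (0.02594)(0.001213) - (-0.0002128)(-0.0002128) = 0.00003142
V_1 = [(0.3077)(0.001213) - (-0.0002128)(0)]/D = 11.88 V
V_2 = [(0.02594)(0) - (0.3077)(-0.0002128)]/D = 2.084 V
V_th = V_2 - V_3 = 2.084 - 0 = 2.084 V
Step 2 — R_th: zero the source — replace V1 by a short circuit (node 3 merges into node 0) — and find the resistance seen between A (node 2) and B (node 0).
Reduce the network between node 2 (A) and node 0 (B) by series/parallel combination:
  Rp1 = R1 ‖ R3 (parallel, both between nodes 0 and 1) = 1/(1/39 + 1/11000) = 38.86 Ω
  Rs1 = R2 + Rp1 (series, joined only at node 1) = 4700 + 38.86 = 4739 Ω
  Rp2 = R4 ‖ Rs1 (parallel, both between nodes 0 and 2) = 1/(1/1000 + 1/4739) = 825.7 Ω
R_th = 825.7 Ω
I_n = V_th/R_th = 2.084/825.7 = 0.002523 A, and R_n = R_th = 825.7 Ω

Final answer: I_n = 0.002523 A, R_n = 825.7 Ω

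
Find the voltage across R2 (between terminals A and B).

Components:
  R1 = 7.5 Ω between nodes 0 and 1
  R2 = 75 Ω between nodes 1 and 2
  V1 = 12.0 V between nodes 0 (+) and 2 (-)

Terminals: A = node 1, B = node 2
R1 and R2 are in series across V1 (node 0 → node 1 → node 2), and the output A–B is taken across R2, so this is a voltage divider.
Series current: I = V1/(R1 + R2) = 12/(7.5 + 75) = 12/82.5 = 0.1455 A
V_R2 = I × R2 = V1 × R2/(R1 + R2) = 12 × 75/82.5 = 10.91 V

Final answer: 10.91 V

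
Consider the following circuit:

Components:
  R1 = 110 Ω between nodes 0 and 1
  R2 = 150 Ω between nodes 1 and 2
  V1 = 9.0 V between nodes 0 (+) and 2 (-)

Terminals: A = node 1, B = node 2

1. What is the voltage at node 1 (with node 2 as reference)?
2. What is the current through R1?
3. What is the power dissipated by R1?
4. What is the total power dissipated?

Nodal analysis, taking node 2 as the 0 V reference.
Source V1 fixes V_0 = 9 V.
KCL at each unknown node (sum of currents leaving = 0; resistances in Ω):
  Node 1: (V_1 - 9)/110 + (V_1 - 0)/150 = 0
Collecting terms: 0.01576 × V_1 = 0.08182  =>  V_1 = 5.192 V
Part 1:
  Read off the nodal solution: V_1 = 5.192 V
Part 2:
  I_R1 = (V_0 - V_1)/R1 = (9 - 5.192)/110 = 0.03462 A
  Magnitude: I_R1 = 0.03462 A
Part 3:
  I_R1 = (V_0 - V_1)/R1 = (9 - 5.192)/110 = 0.03462 A
  P_R1 = I_R1² × R1 = (0.03462)² × 110 = 0.1318 W
Part 4:
  Power in each resistor, P = (ΔV)²/R:
    P_R1 = (9 - 5.192)²/110 = 0.1318 W
    P_R2 = (5.192 - 0)²/150 = 0.1797 W
  P_total = P_R1 + P_R2 = 0.3115 W

Final answers:
1. V_1 = 5.192 V
2. I_R1 = 0.03462 A
3. P_R1 = 0.1318 W
4. P_total = 0.3115 W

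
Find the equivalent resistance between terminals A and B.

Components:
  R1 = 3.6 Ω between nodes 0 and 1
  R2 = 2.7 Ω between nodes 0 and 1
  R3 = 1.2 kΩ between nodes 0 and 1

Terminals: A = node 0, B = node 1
Reduce the network between node 0 (A) and node 1 (B) by series/parallel combination:
  Rp1 = R1 ‖ R2 ‖ R3 (parallel, all between nodes 0 and 1) = 1/(1/3.6 + 1/2.7 + 1/1200) = 1.541 Ω
R_eq = 1.541 Ω

Final answer: 1.541 Ω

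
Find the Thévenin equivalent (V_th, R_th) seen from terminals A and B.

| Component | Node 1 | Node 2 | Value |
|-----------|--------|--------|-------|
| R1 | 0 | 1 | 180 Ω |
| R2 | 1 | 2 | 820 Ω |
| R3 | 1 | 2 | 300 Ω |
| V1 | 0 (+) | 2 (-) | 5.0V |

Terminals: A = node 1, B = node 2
Step 1 — V_th is the open-circuit voltage V_A - V_B (nothing connected across the terminals).
Nodal analysis, taking node 2 as the 0 V reference.
Source V1 fixes V_0 = 5 V.
KCL at each unknown node (sum of currents leaving = 0; resistances in Ω):
  Node 1: (V_1 - 5)/180 + (V_1 - 0)/820 + (V_1 - 0)/300 = 0
Collecting terms: 0.01011 × V_1 = 0.02778  =>  V_1 = 2.748 V
V_th = V_1 - V_2 = 2.748 - 0 = 2.748 V
Step 2 — R_th: zero the source — replace V1 by a short circuit (node 2 merges into node 0) — and find the resistance seen between A (node 1) and B (node 0).
Reduce the network between node 1 (A) and node 0 (B) by series/parallel combination:
  Rp1 = R1 ‖ R2 ‖ R3 (parallel, all between nodes 0 and 1) = 1/(1/180 + 1/820 + 1/300) = 98.93 Ω
R_th = 98.93 Ω

Final answer: V_th = 2.748 V, R_th = 98.93 Ω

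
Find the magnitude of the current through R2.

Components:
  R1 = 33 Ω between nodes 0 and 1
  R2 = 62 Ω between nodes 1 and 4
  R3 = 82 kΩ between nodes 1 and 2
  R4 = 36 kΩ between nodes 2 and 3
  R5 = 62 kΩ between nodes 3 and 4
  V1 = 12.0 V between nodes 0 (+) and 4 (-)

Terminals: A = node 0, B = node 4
Nodal analysis, taking node 4 as the 0 V reference.
Source V1 fixes V_0 = 12 V.
KCL at each unknown node (sum of currents leaving = 0; resistances in Ω):
  Node 1: (V_1 - 12)/33 + (V_1 - 0)/62 + (V_1 - V_2)/82000 = 0
  Node 2: (V_2 - V_1)/82000 + (V_2 - V_3)/36000 = 0
  Node 3: (V_3 - V_2)/36000 + (V_3 - 0)/62000 = 0
Collecting terms (coefficients in siemens):
  0.04644·V_1 - 0.0000122·V_2 = 0.3636
  0.00003997·V_2 - 0.0000122·V_1 - 0.00002778·V_3 = 0
  0.00004391·V_3 - 0.00002778·V_2 = 0
Solving these 3 simultaneous equations (Gaussian elimination) gives:
  V_1 = 7.831 V, V_2 = 4.263 V, V_3 = 2.697 V
I_R2 = (V_1 - V_4)/R2 = (7.831 - 0)/62 = 0.1263 A
|I_R2| = 0.1263 A

Final answer: |I_R2| = 0.1263 A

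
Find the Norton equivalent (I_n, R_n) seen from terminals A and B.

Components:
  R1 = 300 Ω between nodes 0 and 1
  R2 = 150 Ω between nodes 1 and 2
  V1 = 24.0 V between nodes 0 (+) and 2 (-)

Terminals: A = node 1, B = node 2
Find the Thévenin equivalent first; then I_n = V_th/R_th and R_n = R_th.
Step 1 — V_th is the open-circuit voltage V_A - V_B (nothing connected across the terminals).
Nodal analysis, taking node 2 as the 0 V reference.
Source V1 fixes V_0 = 24 V.
KCL at each unknown node (sum of currents leaving = 0; resistances in Ω):
  Node 1: (V_1 - 24)/300 + (V_1 - 0)/150 = 0
Collecting terms: 0.01 × V_1 = 0.08  =>  V_1 = 8 V
V_th = V_1 - V_2 = 8 - 0 = 8 V
Step 2 — R_th: zero the source — replace V1 by a short circuit (node 2 merges into node 0) — and find the resistance seen between A (node 1) and B (node 0).
Reduce the network between node 1 (A) and node 0 (B) by series/parallel combination:
  Rp1 = R1 ‖ R2 (parallel, both between nodes 0 and 1) = 1/(1/300 + 1/150) = 100 Ω
R_th = 100 Ω
I_n = V_th/R_th = 8/100 = 0.08 A, and R_n = R_th = 100 Ω

Final answer: I_n = 0.08 A, R_n = 100 Ω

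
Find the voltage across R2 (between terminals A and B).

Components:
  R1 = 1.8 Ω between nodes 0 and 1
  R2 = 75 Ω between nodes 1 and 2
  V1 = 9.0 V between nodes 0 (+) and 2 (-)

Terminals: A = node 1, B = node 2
R1 and R2 are in series across V1 (node 0 → node 1 → node 2), and the output A–B is taken across R2, so this is a voltage divider.
Series current: I = V1/(R1 + R2) = 9/(1.8 + 75) = 9/76.8 = 0.1172 A
V_R2 = I × R2 = V1 × R2/(R1 + R2) = 9 × 75/76.8 = 8.789 V

Final answer: 8.789 V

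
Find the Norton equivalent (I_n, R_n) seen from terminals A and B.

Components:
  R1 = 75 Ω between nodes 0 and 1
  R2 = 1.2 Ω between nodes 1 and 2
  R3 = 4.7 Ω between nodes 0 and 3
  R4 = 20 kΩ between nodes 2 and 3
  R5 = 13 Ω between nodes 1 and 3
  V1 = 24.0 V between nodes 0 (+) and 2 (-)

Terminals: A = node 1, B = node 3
Find the Thévenin equivalent first; then I_n = V_th/R_th and R_n = R_th.
Step 1 — V_th is the open-circuit voltage V_A - V_B (nothing connected across the terminals).
Nodal analysis, taking node 2 as the 0 V reference.
Source V1 fixes V_0 = 24 V.
KCL at each unknown node (sum of currents leaving = 0; resistances in Ω):
  Node 1: (V_1 - 24)/75 + (V_1 - 0)/1.2 + (V_1 - V_3)/13 = 0
  Node 3: (V_3 - 24)/4.7 + (V_3 - 0)/20000 + (V_3 - V_1)/13 = 0
Collecting terms (coefficients in siemens):
  0.9236·V_1 - 0.07692·V_3 = 0.32
  0.2897·V_3 - 0.07692·V_1 = 5.106
Determinant D = (0.9236)(0.2897) - (-0.07692)(-0.07692) = 0.2617
V_1 = [(0.32)(0.2897) - (-0.07692)(5.106)]/D = 1.855 V
V_3 = [(0.9236)(5.106) - (0.32)(-0.07692)]/D = 18.12 V
V_th = V_1 - V_3 = 1.855 - 18.12 = -16.26 V
Step 2 — R_th: zero the source — replace V1 by a short circuit (node 2 merges into node 0) — and find the resistance seen between A (node 1) and B (node 3).
Reduce the network between node 1 (A) and node 3 (B) by series/parallel combination:
  Rp1 = R1 ‖ R2 (parallel, both between nodes 0 and 1) = 1/(1/75 + 1/1.2) = 1.181 Ω
  Rp2 = R3 ‖ R4 (parallel, both between nodes 0 and 3) = 1/(1/4.7 + 1/20000) = 4.699 Ω
  Rs1 = Rp1 + Rp2 (series, joined only at node 0) = 1.181 + 4.699 = 5.88 Ω
  Rp3 = R5 ‖ Rs1 (parallel, both between nodes 1 and 3) = 1/(1/13 + 1/5.88) = 4.049 Ω
R_th = 4.049 Ω
I_n = V_th/R_th = -16.26/4.049 = -4.016 A, and R_n = R_th = 4.049 Ω

Final answer: I_n = -4.016 A, R_n = 4.049 Ω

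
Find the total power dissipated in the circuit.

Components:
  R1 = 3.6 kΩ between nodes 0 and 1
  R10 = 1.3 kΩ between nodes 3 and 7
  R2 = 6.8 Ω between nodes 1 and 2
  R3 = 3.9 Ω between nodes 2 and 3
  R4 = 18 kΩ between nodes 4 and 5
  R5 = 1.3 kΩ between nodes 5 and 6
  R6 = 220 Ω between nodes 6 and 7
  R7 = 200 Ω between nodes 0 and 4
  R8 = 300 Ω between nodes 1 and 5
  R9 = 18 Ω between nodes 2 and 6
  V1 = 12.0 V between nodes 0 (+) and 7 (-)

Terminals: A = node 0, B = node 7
Nodal analysis, taking node 7 as the 0 V reference.
Source V1 fixes V_0 = 12 V.
KCL at each unknown node (sum of currents leaving = 0; resistances in Ω):
  Node 1: (V_1 - 12)/3600 + (V_1 - V_2)/6.8 + (V_1 - V_5)/300 = 0
  Node 2: (V_2 - V_1)/6.8 + (V_2 - V_3)/3.9 + (V_2 - V_6)/18 = 0
  Node 3: (V_3 - V_2)/3.9 + (V_3 - 0)/1300 = 0
  Node 4: (V_4 - V_5)/18000 + (V_4 - 12)/200 = 0
  Node 5: (V_5 - V_4)/18000 + (V_5 - V_6)/1300 + (V_5 - V_1)/300 = 0
  Node 6: (V_6 - V_5)/1300 + (V_6 - 0)/220 + (V_6 - V_2)/18 = 0
Collecting terms (coefficients in siemens):
  0.1507·V_1 - 0.1471·V_2 - 0.003333·V_5 = 0.003333
  0.459·V_2 - 0.1471·V_1 - 0.2564·V_3 - 0.05556·V_6 = 0
  0.2572·V_3 - 0.2564·V_2 = 0
  0.005056·V_4 - 0.00005556·V_5 = 0.06
  0.004158·V_5 - 0.003333·V_1 - 0.00005556·V_4 - 0.0007692·V_6 = 0
  0.06087·V_6 - 0.05556·V_2 - 0.0007692·V_5 = 0
Solving these 6 simultaneous equations (Gaussian elimination) gives:
  V_1 = 0.7722 V, V_2 = 0.7479 V, V_3 = 0.7457 V, V_4 = 11.88 V
  V_5 = 0.9061 V, V_6 = 0.6941 V
Power in each resistor, P = (ΔV)²/R:
  P_R1 = (12 - 0.7722)²/3600 = 0.03502 W
  P_R2 = (0.7722 - 0.7479)²/6.8 = 0.00008644 W
  P_R3 = (0.7479 - 0.7457)²/3.9 = 0.000001283 W
  P_R4 = (11.88 - 0.9061)²/18000 = 0.006688 W
  P_R5 = (0.9061 - 0.6941)²/1300 = 0.00003458 W
  P_R6 = (0.6941 - 0)²/220 = 0.00219 W
  P_R7 = (12 - 11.88)²/200 = 0.00007431 W
  P_R8 = (0.7722 - 0.9061)²/300 = 0.0000598 W
  P_R9 = (0.7479 - 0.6941)²/18 = 0.0001611 W
  P_R10 = (0.7457 - 0)²/1300 = 0.0004277 W
P_total = P_R1 + P_R2 + P_R3 + P_R4 + P_R5 + P_R6 + P_R7 + P_R8 + P_R9 + P_R10 = 0.04474 W

Final answer: 0.04474 W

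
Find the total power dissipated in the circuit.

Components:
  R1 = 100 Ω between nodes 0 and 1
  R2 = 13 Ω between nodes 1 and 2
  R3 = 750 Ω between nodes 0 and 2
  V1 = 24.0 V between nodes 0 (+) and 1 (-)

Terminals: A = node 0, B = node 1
Nodal analysis, taking node 1 as the 0 V reference.
Source V1 fixes V_0 = 24 V.
KCL at each unknown node (sum of currents leaving = 0; resistances in Ω):
  Node 2: (V_2 - 0)/13 + (V_2 - 24)/750 = 0
Collecting terms: 0.07826 × V_2 = 0.032  =>  V_2 = 0.4089 V
Power in each resistor, P = (ΔV)²/R:
  P_R1 = (24 - 0)²/100 = 5.76 W
  P_R2 = (0 - 0.4089)²/13 = 0.01286 W
  P_R3 = (24 - 0.4089)²/750 = 0.7421 W
P_total = P_R1 + P_R2 + P_R3 = 6.515 W

Final answer: 6.515 W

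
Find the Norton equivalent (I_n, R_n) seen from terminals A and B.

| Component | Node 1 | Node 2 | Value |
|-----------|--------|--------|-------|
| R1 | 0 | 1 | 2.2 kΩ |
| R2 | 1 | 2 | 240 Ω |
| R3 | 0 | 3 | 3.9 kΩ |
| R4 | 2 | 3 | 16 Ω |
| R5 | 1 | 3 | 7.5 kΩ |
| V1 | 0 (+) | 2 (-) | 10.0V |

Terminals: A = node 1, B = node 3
Find the Thévenin equivalent first; then I_n = V_th/R_th and R_n = R_th.
Step 1 — V_th is the open-circuit voltage V_A - V_B (nothing connected across the terminals).
Nodal analysis, taking node 2 as the 0 V reference.
Source V1 fixes V_0 = 10 V.
KCL at each unknown node (sum of currents leaving = 0; resistances in Ω):
  Node 1: (V_1 - 10)/2200 + (V_1 - 0)/240 + (V_1 - V_3)/7500 = 0
  Node 3: (V_3 - 10)/3900 + (V_3 - 0)/16 + (V_3 - V_1)/7500 = 0
Collecting terms (coefficients in siemens):
  0.004755·V_1 - 0.0001333·V_3 = 0.004545
  0.06289·V_3 - 0.0001333·V_1 = 0.002564
Determinant D = (0.004755)(0.06289) - (-0.0001333)(-0.0001333) = 0.000299
V_1 = [(0.004545)(0.06289) - (-0.0001333)(0.002564)]/D = 0.9572 V
V_3 = [(0.004755)(0.002564) - (0.004545)(-0.0001333)]/D = 0.0428 V
V_th = V_1 - V_3 = 0.9572 - 0.0428 = 0.9144 V
Step 2 — R_th: zero the source — replace V1 by a short circuit (node 2 merges into node 0) — and find the resistance seen between A (node 1) and B (node 3).
Reduce the network between node 1 (A) and node 3 (B) by series/parallel combination:
  Rp1 = R1 ‖ R2 (parallel, both between nodes 0 and 1) = 1/(1/2200 + 1/240) = 216.4 Ω
  Rp2 = R3 ‖ R4 (parallel, both between nodes 0 and 3) = 1/(1/3900 + 1/16) = 15.93 Ω
  Rs1 = Rp1 + Rp2 (series, joined only at node 0) = 216.4 + 15.93 = 232.3 Ω
  Rp3 = R5 ‖ Rs1 (parallel, both between nodes 1 and 3) = 1/(1/7500 + 1/232.3) = 225.3 Ω
R_th = 225.3 Ω
I_n = V_th/R_th = 0.9144/225.3 = 0.004058 A, and R_n = R_th = 225.3 Ω

Final answer: I_n = 0.004058 A, R_n = 225.3 Ω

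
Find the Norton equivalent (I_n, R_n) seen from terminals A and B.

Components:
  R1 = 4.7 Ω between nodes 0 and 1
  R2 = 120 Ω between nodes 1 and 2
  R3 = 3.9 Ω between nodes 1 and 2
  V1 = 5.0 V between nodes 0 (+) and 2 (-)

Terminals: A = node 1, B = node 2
Find the Thévenin equivalent first; then I_n = V_th/R_th and R_n = R_th.
Step 1 — V_th is the open-circuit voltage V_A - V_B (nothing connected across the terminals).
Nodal analysis, taking node 2 as the 0 V reference.
Source V1 fixes V_0 = 5 V.
KCL at each unknown node (sum of currents leaving = 0; resistances in Ω):
  Node 1: (V_1 - 5)/4.7 + (V_1 - 0)/120 + (V_1 - 0)/3.9 = 0
Collecting terms: 0.4775 × V_1 = 1.064  =>  V_1 = 2.228 V
V_th = V_1 - V_2 = 2.228 - 0 = 2.228 V
Step 2 — R_th: zero the source — replace V1 by a short circuit (node 2 merges into node 0) — and find the resistance seen between A (node 1) and B (node 0).
Reduce the network between node 1 (A) and node 0 (B) by series/parallel combination:
  Rp1 = R1 ‖ R2 ‖ R3 (parallel, all between nodes 0 and 1) = 1/(1/4.7 + 1/120 + 1/3.9) = 2.094 Ω
R_th = 2.094 Ω
I_n = V_th/R_th = 2.228/2.094 = 1.064 A, and R_n = R_th = 2.094 Ω

Final answer: I_n = 1.064 A, R_n = 2.094 Ω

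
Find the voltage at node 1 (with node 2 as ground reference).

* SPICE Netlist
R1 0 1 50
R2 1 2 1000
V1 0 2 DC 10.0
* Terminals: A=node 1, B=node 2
Nodal analysis, taking node 2 as the 0 V reference.
Source V1 fixes V_0 = 10 V.
KCL at each unknown node (sum of currents leaving = 0; resistances in Ω):
  Node 1: (V_1 - 10)/50 + (V_1 - 0)/1000 = 0
Collecting terms: 0.021 × V_1 = 0.2  =>  V_1 = 9.524 V
The requested potential is V_1 = 9.524 V.

Final answer: V_1 = 9.524 V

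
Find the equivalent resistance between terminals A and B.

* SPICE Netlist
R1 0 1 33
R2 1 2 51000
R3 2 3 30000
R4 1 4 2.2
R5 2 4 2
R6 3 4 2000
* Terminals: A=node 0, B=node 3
The network is not a plain series/parallel combination. Inject a 1 A test current into terminal A (node 0) and return it from terminal B (node 3); then R_eq = V_A / (1 A).
Nodal analysis, taking node 3 as the 0 V reference.
Current source I_test pushes 1 A into node 0 and draws it out of node 3.
KCL at each unknown node (sum of currents leaving = 0; resistances in Ω):
  Node 0: (V_0 - V_1)/33 - 1 = 0
  Node 1: (V_1 - V_0)/33 + (V_1 - V_2)/51000 + (V_1 - V_4)/2.2 = 0
  Node 2: (V_2 - V_1)/51000 + (V_2 - 0)/30000 + (V_2 - V_4)/2 = 0
  Node 4: (V_4 - V_1)/2.2 + (V_4 - V_2)/2 + (V_4 - 0)/2000 = 0
Collecting terms (coefficients in siemens):
  0.0303·V_0 - 0.0303·V_1 = 1
  0.4849·V_1 - 0.0303·V_0 - 0.00001961·V_2 - 0.4545·V_4 = 0
  0.5001·V_2 - 0.00001961·V_1 - 0.5·V_4 = 0
  0.955·V_4 - 0.4545·V_1 - 0.5·V_2 = 0
Solving these 4 simultaneous equations (Gaussian elimination) gives:
  V_0 = 1910 V, V_1 = 1877 V, V_2 = 1875 V, V_4 = 1875 V
R_eq = V_0 / 1 A = 1910 Ω = 1.91 kΩ

Final answer: 1.91 kΩ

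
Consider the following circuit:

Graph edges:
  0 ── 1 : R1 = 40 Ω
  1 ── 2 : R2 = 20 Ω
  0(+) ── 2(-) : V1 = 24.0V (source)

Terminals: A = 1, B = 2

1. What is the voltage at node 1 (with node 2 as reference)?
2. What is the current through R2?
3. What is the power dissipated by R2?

Nodal analysis, taking node 2 as the 0 V reference.
Source V1 fixes V_0 = 24 V.
KCL at each unknown node (sum of currents leaving = 0; resistances in Ω):
  Node 1: (V_1 - 24)/40 + (V_1 - 0)/20 = 0
Collecting terms: 0.075 × V_1 = 0.6  =>  V_1 = 8 V
Part 1:
  Read off the nodal solution: V_1 = 8 V
Part 2:
  I_R2 = (V_1 - V_2)/R2 = (8 - 0)/20 = 0.4 A
  Magnitude: I_R2 = 0.4 A
Part 3:
  I_R2 = (V_1 - V_2)/R2 = (8 - 0)/20 = 0.4 A
  P_R2 = I_R2² × R2 = (0.4)² × 20 = 3.2 W

Final answers:
1. V_1 = 8 V
2. I_R2 = 0.4 A
3. P_R2 = 3.2 W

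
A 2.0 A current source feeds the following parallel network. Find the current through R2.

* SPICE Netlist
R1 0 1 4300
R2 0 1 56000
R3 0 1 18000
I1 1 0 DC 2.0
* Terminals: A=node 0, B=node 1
All resistors sit directly between nodes 0 and 1, so they are in parallel and share one voltage V; the full source current 2 A splits among them.
1/R_par = 1/4300 + 1/56000 + 1/18000 = 0.000306 S  =>  R_par = 3268 Ω
V = I × R_par = 2 × 3268 = 6537 V
I_R2 = V/R2 = 6537/56000 = 0.1167 A

Final answer: 0.1167 A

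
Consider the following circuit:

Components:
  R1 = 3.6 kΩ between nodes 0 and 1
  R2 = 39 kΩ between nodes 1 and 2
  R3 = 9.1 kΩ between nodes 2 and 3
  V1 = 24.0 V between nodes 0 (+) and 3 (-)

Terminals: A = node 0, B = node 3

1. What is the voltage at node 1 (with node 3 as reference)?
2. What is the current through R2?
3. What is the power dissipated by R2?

Nodal analysis, taking node 3 as the 0 V reference.
Source V1 fixes V_0 = 24 V.
KCL at each unknown node (sum of currents leaving = 0; resistances in Ω):
  Node 1: (V_1 - 24)/3600 + (V_1 - V_2)/39000 = 0
  Node 2: (V_2 - V_1)/39000 + (V_2 - 0)/9100 = 0
Collecting terms (coefficients in siemens):
  0.0003034·V_1 - 0.00002564·V_2 = 0.006667
  0.0001355·V_2 - 0.00002564·V_1 = 0
Determinant D = (0.0003034)(0.0001355) - (-0.00002564)(-0.00002564) = 0.00000004047
V_1 = [(0.006667)(0.0001355) - (-0.00002564)(0)]/D = 22.33 V
V_2 = [(0.0003034)(0) - (0.006667)(-0.00002564)]/D = 4.224 V
Part 1:
  Read off the nodal solution: V_1 = 22.33 V
Part 2:
  I_R2 = (V_1 - V_2)/R2 = (22.33 - 4.224)/39000 = 0.0004642 A
  Magnitude: I_R2 = 0.0004642 A
Part 3:
  I_R2 = (V_1 - V_2)/R2 = (22.33 - 4.224)/39000 = 0.0004642 A
  P_R2 = I_R2² × R2 = (0.0004642)² × 39000 = 0.008404 W

Final answers:
1. V_1 = 22.33 V
2. I_R2 = 0.0004642 A
3. P_R2 = 0.008404 W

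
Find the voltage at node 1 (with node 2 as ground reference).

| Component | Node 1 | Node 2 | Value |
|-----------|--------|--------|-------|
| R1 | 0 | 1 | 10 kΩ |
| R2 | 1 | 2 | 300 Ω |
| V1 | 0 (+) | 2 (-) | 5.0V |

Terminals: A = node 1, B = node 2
Nodal analysis, taking node 2 as the 0 V reference.
Source V1 fixes V_0 = 5 V.
KCL at each unknown node (sum of currents leaving = 0; resistances in Ω):
  Node 1: (V_1 - 5)/10000 + (V_1 - 0)/300 = 0
Collecting terms: 0.003433 × V_1 = 0.0005  =>  V_1 = 0.1456 V
The requested potential is V_1 = 0.1456 V.

Final answer: V_1 = 0.1456 V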